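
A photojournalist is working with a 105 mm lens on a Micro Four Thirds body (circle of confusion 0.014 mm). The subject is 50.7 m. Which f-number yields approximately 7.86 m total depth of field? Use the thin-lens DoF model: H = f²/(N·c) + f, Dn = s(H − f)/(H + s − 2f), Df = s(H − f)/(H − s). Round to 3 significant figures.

f/1.20

Write h = H − f = f²/(N·c). The thin-lens limits are Dn = s·h/(h + (s−f)) and Df = s·h/(h − (s−f)), so DoF = Df − Dn = 2·s·(s−f)·h / (h² − (s−f)²).
That is a quadratic in h: DoF·h² − 2·s·(s−f)·h − DoF·(s−f)² = 0 ⇒ h = (s−f)·(s + √(s² + DoF²)) / DoF = 50595 × (50700 + √(50700² + 7860²)) / 7860 = 50595 × (50700 + 51305.6) / 7860 ≈ 656613 mm.
Then N = f²/(c·h) = 105² / (0.014 × 656613) = 11025 / 9192.6 ≈ 1.20.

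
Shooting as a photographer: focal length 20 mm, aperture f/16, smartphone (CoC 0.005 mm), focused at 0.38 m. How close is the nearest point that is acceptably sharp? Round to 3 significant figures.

354 mm

Hyperfocal distance H = f²/(N·c) + f = 20²/(16 × 0.005) + 20 = 400/0.08 + 20 ≈ 5020.0 mm ≈ 5.020 m.
Near limit Dn = s·(H − f)/(H + s − 2f) = 380 × (5020.0 − 20) / (5020.0 + 380 − 2 × 20) = 380 × 5000.0 / 5360.0 ≈ 354.48 mm.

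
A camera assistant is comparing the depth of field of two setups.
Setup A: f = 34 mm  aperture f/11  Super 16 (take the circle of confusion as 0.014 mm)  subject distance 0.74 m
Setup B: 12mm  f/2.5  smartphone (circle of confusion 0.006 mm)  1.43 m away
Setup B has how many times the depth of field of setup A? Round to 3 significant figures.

Setup A: H = 34²/(11×0.014) + 34 ≈ 7540.5 mm; DoF = Df − Dn = 816.82 − 676.38 ≈ 140.44 mm.
Setup B: H = 12²/(2.5×0.006) + 12 ≈ 9612.0 mm; DoF = Df − Dn = 1677.83 − 1245.96 ≈ 431.87 mm.
Ratio = 431.87 / 140.44 ≈ 3.08.

3.08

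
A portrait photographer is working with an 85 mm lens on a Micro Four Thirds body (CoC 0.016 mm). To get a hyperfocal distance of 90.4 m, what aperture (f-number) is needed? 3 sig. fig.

Rearrange H = f²/(N·c) + f for N: N = f² / ((H − f)·c).
N = 85² / ((90400 − 85) × 0.016) = 7225 / 1445 ≈ 5.

f/5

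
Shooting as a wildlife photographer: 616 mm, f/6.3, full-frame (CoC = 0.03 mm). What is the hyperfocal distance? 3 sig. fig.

2010 m

Hyperfocal distance H = f²/(N·c) + f = 616²/(6.3 × 0.03) + 616 = 379456/0.189 + 616 ≈ 2008319.7 mm ≈ 2010 m.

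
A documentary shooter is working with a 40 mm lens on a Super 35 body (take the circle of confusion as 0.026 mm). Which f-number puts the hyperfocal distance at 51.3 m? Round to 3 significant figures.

f/1.20

Rearrange H = f²/(N·c) + f for N: N = f² / ((H − f)·c).
N = 40² / ((51300 − 40) × 0.026) = 1600 / 1333 ≈ 1.20.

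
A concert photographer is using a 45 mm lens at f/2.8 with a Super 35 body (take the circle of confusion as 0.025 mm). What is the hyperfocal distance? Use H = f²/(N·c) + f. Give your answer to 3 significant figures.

Hyperfocal distance H = f²/(N·c) + f = 45²/(2.8 × 0.025) + 45 = 2025/0.07 + 45 ≈ 28973.6 mm ≈ 29.0 m.

29.0 m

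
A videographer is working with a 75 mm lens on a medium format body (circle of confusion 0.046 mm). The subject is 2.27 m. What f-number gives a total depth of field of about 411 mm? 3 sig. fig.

Write h = H − f = f²/(N·c). The thin-lens limits are Dn = s·h/(h + (s−f)) and Df = s·h/(h − (s−f)), so DoF = Df − Dn = 2·s·(s−f)·h / (h² − (s−f)²).
That is a quadratic in h: DoF·h² − 2·s·(s−f)·h − DoF·(s−f)² = 0 ⇒ h = (s−f)·(s + √(s² + DoF²)) / DoF = 2195 × (2270 + √(2270² + 411²)) / 411 = 2195 × (2270 + 2306.91) / 411 ≈ 24444 mm.
Then N = f²/(c·h) = 75² / (0.046 × 24444) = 5625 / 1124.4 ≈ 5.

f/5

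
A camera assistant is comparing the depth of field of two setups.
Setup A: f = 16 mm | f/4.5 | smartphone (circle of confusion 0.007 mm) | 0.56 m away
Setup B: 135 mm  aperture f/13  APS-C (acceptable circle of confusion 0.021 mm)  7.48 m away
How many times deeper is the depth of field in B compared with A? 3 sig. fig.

22.1

Setup A: H = 16²/(4.5×0.007) + 16 ≈ 8143.0 mm; DoF = Df − Dn = 600.174 − 524.867 ≈ 75.307 mm.
Setup B: H = 135²/(13×0.021) + 135 ≈ 66893.2 mm; DoF = Df − Dn = 8404.7 − 6738.6 ≈ 1666.1 mm.
Ratio = 1666.1 / 75.307 ≈ 22.1.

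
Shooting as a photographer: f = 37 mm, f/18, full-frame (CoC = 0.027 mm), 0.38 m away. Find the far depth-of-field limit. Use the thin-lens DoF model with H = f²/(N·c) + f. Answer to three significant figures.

Hyperfocal distance H = f²/(N·c) + f = 37²/(18 × 0.027) + 37 = 1369/0.486 + 37 ≈ 2853.9 mm ≈ 2.854 m.
Far limit Df = s·(H − f)/(H − s) = 380 × (2853.9 − 37) / (2853.9 − 380) = 380 × 2816.9 / 2473.9 ≈ 432.69 mm.

433 mm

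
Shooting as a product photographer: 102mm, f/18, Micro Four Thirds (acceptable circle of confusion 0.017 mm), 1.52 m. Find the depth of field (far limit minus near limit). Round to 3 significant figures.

Hyperfocal distance H = f²/(N·c) + f = 102²/(18 × 0.017) + 102 = 10404/0.306 + 102 ≈ 34102.0 mm ≈ 34.10 m.
Near limit Dn = s·(H − f)/(H + s − 2f) = 1520 × (34102.0 − 102) / (34102.0 + 1520 − 2 × 102) = 1520 × 34000.0 / 35418.0 ≈ 1459.15 mm.
Far limit Df = s·(H − f)/(H − s) = 1520 × (34102.0 − 102) / (34102.0 − 1520) = 1520 × 34000.0 / 32582.0 ≈ 1586.15 mm.
Depth of field = Df − Dn = 1586.15 − 1459.15 ≈ 127.00 mm.

127 mm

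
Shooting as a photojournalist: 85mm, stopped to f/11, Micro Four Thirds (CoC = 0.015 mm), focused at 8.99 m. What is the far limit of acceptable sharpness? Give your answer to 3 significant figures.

Hyperfocal distance H = f²/(N·c) + f = 85²/(11 × 0.015) + 85 = 7225/0.165 + 85 ≈ 43872.9 mm ≈ 43.87 m.
Far limit Df = s·(H − f)/(H − s) = 8990 × (43872.9 − 85) / (43872.9 − 8990) = 8990 × 43787.9 / 34882.9 ≈ 11285 mm ≈ 11.3 m.

11.3 m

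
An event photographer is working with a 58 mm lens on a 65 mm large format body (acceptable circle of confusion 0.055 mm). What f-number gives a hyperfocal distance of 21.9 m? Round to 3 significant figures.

f/2.80

Rearrange H = f²/(N·c) + f for N: N = f² / ((H − f)·c).
N = 58² / ((21900 − 58) × 0.055) = 3364 / 1201 ≈ 2.80.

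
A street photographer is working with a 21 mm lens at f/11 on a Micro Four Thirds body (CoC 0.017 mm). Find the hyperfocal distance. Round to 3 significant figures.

Hyperfocal distance H = f²/(N·c) + f = 21²/(11 × 0.017) + 21 = 441/0.187 + 21 ≈ 2379.3 mm ≈ 2.38 m.

2.38 m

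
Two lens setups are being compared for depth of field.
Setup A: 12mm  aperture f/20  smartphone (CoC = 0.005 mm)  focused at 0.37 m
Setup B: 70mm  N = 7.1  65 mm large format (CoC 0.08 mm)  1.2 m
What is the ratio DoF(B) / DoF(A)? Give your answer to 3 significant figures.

1.63

Setup A: H = 12²/(20×0.005) + 12 ≈ 1452.0 mm; DoF = Df − Dn = 492.42 − 296.33 ≈ 196.09 mm.
Setup B: H = 70²/(7.1×0.08) + 70 ≈ 8696.8 mm; DoF = Df − Dn = 1380.88 − 1061.02 ≈ 319.86 mm.
Ratio = 319.86 / 196.09 ≈ 1.63.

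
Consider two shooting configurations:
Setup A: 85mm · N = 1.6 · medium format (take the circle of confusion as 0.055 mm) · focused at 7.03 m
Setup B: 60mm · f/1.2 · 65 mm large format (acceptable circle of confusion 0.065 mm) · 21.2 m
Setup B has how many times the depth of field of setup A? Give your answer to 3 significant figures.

Setup A: H = 85²/(1.6×0.055) + 85 ≈ 82187.3 mm; DoF = Df − Dn = 7679.6 − 6481.7 ≈ 1197.9 mm.
Setup B: H = 60²/(1.2×0.065) + 60 ≈ 46213.8 mm; DoF = Df − Dn = 39117 − 14540 ≈ 24577 mm.
Ratio = 24577 / 1197.9 ≈ 20.5.

20.5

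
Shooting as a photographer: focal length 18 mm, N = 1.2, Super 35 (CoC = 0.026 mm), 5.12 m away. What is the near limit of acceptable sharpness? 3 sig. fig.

3.43 m

Hyperfocal distance H = f²/(N·c) + f = 18²/(1.2 × 0.026) + 18 = 324/0.0312 + 18 ≈ 10402.6 mm ≈ 10.40 m.
Near limit Dn = s·(H − f)/(H + s − 2f) = 5120 × (10402.6 − 18) / (10402.6 + 5120 − 2 × 18) = 5120 × 10384.6 / 15486.6 ≈ 3433.2 mm ≈ 3.43 m.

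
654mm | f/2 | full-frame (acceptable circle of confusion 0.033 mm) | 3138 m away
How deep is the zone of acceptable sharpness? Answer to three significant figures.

Hyperfocal distance H = f²/(N·c) + f = 654²/(2 × 0.033) + 654 = 427716/0.066 + 654 ≈ 6481199.5 mm ≈ 6481 m.
Near limit Dn = s·(H − f)/(H + s − 2f) = 3138000 × (6481199.5 − 654) / (6481199.5 + 3138000 − 2 × 654) = 3138000 × 6480545.5 / 9617891.5 ≈ 2114388 mm.
Far limit Df = s·(H − f)/(H − s) = 3138000 × (6481199.5 − 654) / (6481199.5 − 3138000) = 3138000 × 6480545.5 / 3343199.5 ≈ 6082781 mm.
Depth of field = Df − Dn = 6082781 − 2114388 ≈ 3968393 mm ≈ 3970 m.

3970 m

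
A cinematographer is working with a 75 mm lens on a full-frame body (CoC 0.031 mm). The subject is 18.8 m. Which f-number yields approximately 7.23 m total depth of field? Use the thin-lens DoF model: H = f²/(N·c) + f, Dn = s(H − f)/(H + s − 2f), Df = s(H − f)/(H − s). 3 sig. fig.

f/1.80

Write h = H − f = f²/(N·c). The thin-lens limits are Dn = s·h/(h + (s−f)) and Df = s·h/(h − (s−f)), so DoF = Df − Dn = 2·s·(s−f)·h / (h² − (s−f)²).
That is a quadratic in h: DoF·h² − 2·s·(s−f)·h − DoF·(s−f)² = 0 ⇒ h = (s−f)·(s + √(s² + DoF²)) / DoF = 18725 × (18800 + √(18800² + 7230²)) / 7230 = 18725 × (18800 + 20142.3) / 7230 ≈ 100857 mm.
Then N = f²/(c·h) = 75² / (0.031 × 100857) = 5625 / 3126.6 ≈ 1.80.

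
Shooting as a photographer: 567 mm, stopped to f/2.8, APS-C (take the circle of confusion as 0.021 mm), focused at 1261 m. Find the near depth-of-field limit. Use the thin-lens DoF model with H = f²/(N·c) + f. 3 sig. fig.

1020 m

Hyperfocal distance H = f²/(N·c) + f = 567²/(2.8 × 0.021) + 567 = 321489/0.0588 + 567 ≈ 5468067.0 mm ≈ 5468 m.
Near limit Dn = s·(H − f)/(H + s − 2f) = 1261000 × (5468067.0 − 567) / (5468067.0 + 1261000 − 2 × 567) = 1261000 × 5467500.0 / 6727933.0 ≈ 1024760 mm ≈ 1020 m.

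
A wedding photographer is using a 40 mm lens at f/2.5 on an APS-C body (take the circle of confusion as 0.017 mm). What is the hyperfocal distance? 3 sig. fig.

Hyperfocal distance H = f²/(N·c) + f = 40²/(2.5 × 0.017) + 40 = 1600/0.0425 + 40 ≈ 37687.1 mm ≈ 37.7 m.

37.7 m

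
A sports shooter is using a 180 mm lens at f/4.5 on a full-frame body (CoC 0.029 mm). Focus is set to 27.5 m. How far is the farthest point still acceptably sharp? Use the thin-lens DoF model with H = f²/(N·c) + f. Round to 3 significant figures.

30.9 m

Hyperfocal distance H = f²/(N·c) + f = 180²/(4.5 × 0.029) + 180 = 32400/0.1305 + 180 ≈ 248455.9 mm ≈ 248.5 m.
Far limit Df = s·(H − f)/(H − s) = 27500 × (248455.9 − 180) / (248455.9 − 27500) = 27500 × 248275.9 / 220955.9 ≈ 30900 mm ≈ 30.9 m.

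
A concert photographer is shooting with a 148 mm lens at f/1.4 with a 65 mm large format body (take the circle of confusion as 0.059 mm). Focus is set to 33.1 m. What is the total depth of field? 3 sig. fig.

8.36 m

Hyperfocal distance H = f²/(N·c) + f = 148²/(1.4 × 0.059) + 148 = 21904/0.0826 + 148 ≈ 265329.6 mm ≈ 265.3 m.
Near limit Dn = s·(H − f)/(H + s − 2f) = 33100 × (265329.6 − 148) / (265329.6 + 33100 − 2 × 148) = 33100 × 265181.6 / 298133.6 ≈ 29441.5 mm.
Far limit Df = s·(H − f)/(H − s) = 33100 × (265329.6 − 148) / (265329.6 − 33100) = 33100 × 265181.6 / 232229.6 ≈ 37796.7 mm.
Depth of field = Df − Dn = 37796.7 − 29441.5 ≈ 8355.2 mm ≈ 8.36 m.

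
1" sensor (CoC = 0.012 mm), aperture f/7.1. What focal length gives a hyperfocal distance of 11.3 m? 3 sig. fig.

31.0 mm

From H = f²/(N·c) + f, with f ≪ H: f ≈ √(H·N·c) = √(11300 × 7.1 × 0.012) = √962.76 ≈ 31.03 mm.
The +f correction barely moves this — solving exactly, f² + N·c·f − N·c·H = 0 ⇒ f = (−N·c + √((N·c)² + 4·N·c·H))/2 = (−0.0852 + √3851.0)/2 ≈ 30.986 mm, so f ≈ 31.0 mm.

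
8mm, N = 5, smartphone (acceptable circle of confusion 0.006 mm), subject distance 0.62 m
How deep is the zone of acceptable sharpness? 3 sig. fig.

388 mm

Hyperfocal distance H = f²/(N·c) + f = 8²/(5 × 0.006) + 8 = 64/0.03 + 8 ≈ 2141.3 mm ≈ 2.141 m.
Near limit Dn = s·(H − f)/(H + s − 2f) = 620 × (2141.3 − 8) / (2141.3 + 620 − 2 × 8) = 620 × 2133.3 / 2745.3 ≈ 481.79 mm.
Far limit Df = s·(H − f)/(H − s) = 620 × (2141.3 − 8) / (2141.3 − 620) = 620 × 2133.3 / 1521.3 ≈ 869.41 mm.
Depth of field = Df − Dn = 869.41 − 481.79 ≈ 387.62 mm.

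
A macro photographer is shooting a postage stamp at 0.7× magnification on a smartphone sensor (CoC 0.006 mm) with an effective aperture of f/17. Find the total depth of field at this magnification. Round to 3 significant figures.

0.416 mm

At magnification m, DoF ≈ 2·N_eff·c/m² = 2 × 17 × 0.006 / 0.7² = 0.204 / 0.49 ≈ 0.416 mm.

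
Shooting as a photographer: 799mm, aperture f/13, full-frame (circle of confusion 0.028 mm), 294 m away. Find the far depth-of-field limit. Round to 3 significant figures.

Hyperfocal distance H = f²/(N·c) + f = 799²/(13 × 0.028) + 799 = 638401/0.364 + 799 ≈ 1754647.9 mm ≈ 1755 m.
Far limit Df = s·(H − f)/(H − s) = 294000 × (1754647.9 − 799) / (1754647.9 − 294000) = 294000 × 1753848.9 / 1460647.9 ≈ 353016 mm ≈ 353 m.

353 m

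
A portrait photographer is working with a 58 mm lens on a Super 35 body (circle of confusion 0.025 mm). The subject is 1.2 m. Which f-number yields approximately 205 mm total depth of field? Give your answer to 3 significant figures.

f/9.99

Write h = H − f = f²/(N·c). The thin-lens limits are Dn = s·h/(h + (s−f)) and Df = s·h/(h − (s−f)), so DoF = Df − Dn = 2·s·(s−f)·h / (h² − (s−f)²).
That is a quadratic in h: DoF·h² − 2·s·(s−f)·h − DoF·(s−f)² = 0 ⇒ h = (s−f)·(s + √(s² + DoF²)) / DoF = 1142 × (1200 + √(1200² + 205²)) / 205 = 1142 × (1200 + 1217.38) / 205 ≈ 13467 mm.
Then N = f²/(c·h) = 58² / (0.025 × 13467) = 3364 / 336.67 ≈ 9.99.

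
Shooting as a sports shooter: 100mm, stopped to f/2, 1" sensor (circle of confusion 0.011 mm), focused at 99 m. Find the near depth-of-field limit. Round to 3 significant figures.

Hyperfocal distance H = f²/(N·c) + f = 100²/(2 × 0.011) + 100 = 10000/0.022 + 100 ≈ 454645.5 mm ≈ 454.6 m.
Near limit Dn = s·(H − f)/(H + s − 2f) = 99000 × (454645.5 − 100) / (454645.5 + 99000 − 2 × 100) = 99000 × 454545.5 / 553445.5 ≈ 81309 mm ≈ 81.3 m.

81.3 m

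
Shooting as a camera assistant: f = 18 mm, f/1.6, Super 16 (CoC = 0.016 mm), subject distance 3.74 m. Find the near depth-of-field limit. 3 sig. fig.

2.89 m

Hyperfocal distance H = f²/(N·c) + f = 18²/(1.6 × 0.016) + 18 = 324/0.0256 + 18 ≈ 12674.2 mm ≈ 12.67 m.
Near limit Dn = s·(H − f)/(H + s − 2f) = 3740 × (12674.2 − 18) / (12674.2 + 3740 − 2 × 18) = 3740 × 12656.2 / 16378.2 ≈ 2890.1 mm ≈ 2.89 m.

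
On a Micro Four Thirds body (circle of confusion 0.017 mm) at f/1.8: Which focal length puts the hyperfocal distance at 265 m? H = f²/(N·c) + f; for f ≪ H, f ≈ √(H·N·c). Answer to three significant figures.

From H = f²/(N·c) + f, with f ≪ H: f ≈ √(H·N·c) = √(265000 × 1.8 × 0.017) = √8109.0 ≈ 90.05 mm.
Exact: f² + N·c·f − N·c·H = 0 ⇒ f = (−N·c + √((N·c)² + 4·N·c·H))/2 = (−0.0306 + √32436)/2 ≈ 90.035 mm ≈ 90.0 mm.

90.0 mm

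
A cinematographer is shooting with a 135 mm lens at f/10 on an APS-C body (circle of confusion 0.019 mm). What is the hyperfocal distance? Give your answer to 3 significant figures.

Hyperfocal distance H = f²/(N·c) + f = 135²/(10 × 0.019) + 135 = 18225/0.19 + 135 ≈ 96056.1 mm ≈ 96.1 m.

96.1 m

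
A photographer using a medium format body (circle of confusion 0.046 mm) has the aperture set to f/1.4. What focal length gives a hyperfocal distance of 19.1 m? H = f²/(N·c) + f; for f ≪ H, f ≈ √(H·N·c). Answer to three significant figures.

From H = f²/(N·c) + f, with f ≪ H: f ≈ √(H·N·c) = √(19100 × 1.4 × 0.046) = √1230.0 ≈ 35.07 mm.
Exact: f² + N·c·f − N·c·H = 0 ⇒ f = (−N·c + √((N·c)² + 4·N·c·H))/2 = (−0.0644 + √4920.2)/2 ≈ 35.040 mm ≈ 35.0 mm.

35.0 mm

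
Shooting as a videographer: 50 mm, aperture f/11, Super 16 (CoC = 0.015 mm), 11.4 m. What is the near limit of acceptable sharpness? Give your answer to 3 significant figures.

Hyperfocal distance H = f²/(N·c) + f = 50²/(11 × 0.015) + 50 = 2500/0.165 + 50 ≈ 15201.5 mm ≈ 15.20 m.
Near limit Dn = s·(H − f)/(H + s − 2f) = 11400 × (15201.5 − 50) / (15201.5 + 11400 − 2 × 50) = 11400 × 15151.5 / 26501.5 ≈ 6517.6 mm ≈ 6.52 m.

6.52 m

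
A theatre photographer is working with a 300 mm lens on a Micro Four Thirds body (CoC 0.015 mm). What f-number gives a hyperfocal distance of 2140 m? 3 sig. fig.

f/2.80

Rearrange H = f²/(N·c) + f for N: N = f² / ((H − f)·c).
N = 300² / ((2140000 − 300) × 0.015) = 90000 / 32096 ≈ 2.80.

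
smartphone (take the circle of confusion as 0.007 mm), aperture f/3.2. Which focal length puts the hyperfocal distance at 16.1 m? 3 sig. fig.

From H = f²/(N·c) + f, with f ≪ H: f ≈ √(H·N·c) = √(16100 × 3.2 × 0.007) = √360.64 ≈ 18.99 mm.
The +f correction barely moves this — solving exactly, f² + N·c·f − N·c·H = 0 ⇒ f = (−N·c + √((N·c)² + 4·N·c·H))/2 = (−0.0224 + √1442.6)/2 ≈ 18.979 mm, so f ≈ 19.0 mm.

19.0 mm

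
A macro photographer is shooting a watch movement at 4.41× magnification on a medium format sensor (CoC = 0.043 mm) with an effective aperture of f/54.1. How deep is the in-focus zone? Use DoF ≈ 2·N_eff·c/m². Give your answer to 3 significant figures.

At magnification m, DoF ≈ 2·N_eff·c/m² = 2 × 54.1 × 0.043 / 4.41² = 4.653 / 19.45 ≈ 0.239 mm.

0.239 mm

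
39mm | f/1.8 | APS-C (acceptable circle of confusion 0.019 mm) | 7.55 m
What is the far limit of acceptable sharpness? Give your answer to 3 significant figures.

9.08 m

Hyperfocal distance H = f²/(N·c) + f = 39²/(1.8 × 0.019) + 39 = 1521/0.0342 + 39 ≈ 44512.7 mm ≈ 44.51 m.
Far limit Df = s·(H − f)/(H − s) = 7550 × (44512.7 − 39) / (44512.7 − 7550) = 7550 × 44473.7 / 36962.7 ≈ 9084.2 mm ≈ 9.08 m.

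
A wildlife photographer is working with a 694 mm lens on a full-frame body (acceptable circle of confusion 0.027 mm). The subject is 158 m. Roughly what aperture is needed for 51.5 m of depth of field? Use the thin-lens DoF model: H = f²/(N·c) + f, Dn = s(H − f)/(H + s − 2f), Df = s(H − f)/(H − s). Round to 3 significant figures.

Write h = H − f = f²/(N·c). The thin-lens limits are Dn = s·h/(h + (s−f)) and Df = s·h/(h − (s−f)), so DoF = Df − Dn = 2·s·(s−f)·h / (h² − (s−f)²).
That is a quadratic in h: DoF·h² − 2·s·(s−f)·h − DoF·(s−f)² = 0 ⇒ h = (s−f)·(s + √(s² + DoF²)) / DoF = 157306 × (158000 + √(158000² + 51500²)) / 51500 = 157306 × (158000 + 166181) / 51500 ≈ 990207 mm.
Then N = f²/(c·h) = 694² / (0.027 × 990207) = 481636 / 26736 ≈ 18.

f/18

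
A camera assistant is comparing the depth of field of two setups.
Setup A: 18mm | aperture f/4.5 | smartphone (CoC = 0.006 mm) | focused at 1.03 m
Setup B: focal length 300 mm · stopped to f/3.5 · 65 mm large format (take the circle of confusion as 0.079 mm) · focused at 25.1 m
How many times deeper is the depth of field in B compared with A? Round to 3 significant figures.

Setup A: H = 18²/(4.5×0.006) + 18 ≈ 12018.0 mm; DoF = Df − Dn = 1124.86 − 949.89 ≈ 174.97 mm.
Setup B: H = 300²/(3.5×0.079) + 300 ≈ 325797.3 mm; DoF = Df − Dn = 27170.1 − 23323.0 ≈ 3847.1 mm.
Ratio = 3847.1 / 174.97 ≈ 22.0.

22.0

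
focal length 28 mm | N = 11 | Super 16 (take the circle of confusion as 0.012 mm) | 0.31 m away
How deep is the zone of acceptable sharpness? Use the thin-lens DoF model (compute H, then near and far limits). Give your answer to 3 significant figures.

Hyperfocal distance H = f²/(N·c) + f = 28²/(11 × 0.012) + 28 = 784/0.132 + 28 ≈ 5967.4 mm ≈ 5.967 m.
Near limit Dn = s·(H − f)/(H + s − 2f) = 310 × (5967.4 − 28) / (5967.4 + 310 − 2 × 28) = 310 × 5939.4 / 6221.4 ≈ 295.948 mm.
Far limit Df = s·(H − f)/(H − s) = 310 × (5967.4 − 28) / (5967.4 − 310) = 310 × 5939.4 / 5657.4 ≈ 325.452 mm.
Depth of field = Df − Dn = 325.452 − 295.948 ≈ 29.504 mm.

29.5 mm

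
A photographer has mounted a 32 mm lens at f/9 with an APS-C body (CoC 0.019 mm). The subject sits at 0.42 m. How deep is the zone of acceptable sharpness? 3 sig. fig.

Hyperfocal distance H = f²/(N·c) + f = 32²/(9 × 0.019) + 32 = 1024/0.171 + 32 ≈ 6020.3 mm ≈ 6.020 m.
Near limit Dn = s·(H − f)/(H + s − 2f) = 420 × (6020.3 − 32) / (6020.3 + 420 − 2 × 32) = 420 × 5988.3 / 6376.3 ≈ 394.443 mm.
Far limit Df = s·(H − f)/(H − s) = 420 × (6020.3 − 32) / (6020.3 − 420) = 420 × 5988.3 / 5600.3 ≈ 449.098 mm.
Depth of field = Df − Dn = 449.098 − 394.443 ≈ 54.655 mm.

54.7 mm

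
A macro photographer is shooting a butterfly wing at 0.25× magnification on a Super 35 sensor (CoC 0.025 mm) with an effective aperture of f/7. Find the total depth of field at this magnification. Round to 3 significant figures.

5.60 mm

At magnification m, DoF ≈ 2·N_eff·c/m² = 2 × 7 × 0.025 / 0.25² = 0.35 / 0.0625 ≈ 5.6 mm.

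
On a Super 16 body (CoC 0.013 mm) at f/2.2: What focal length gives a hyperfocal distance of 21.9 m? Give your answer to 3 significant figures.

From H = f²/(N·c) + f, with f ≪ H: f ≈ √(H·N·c) = √(21900 × 2.2 × 0.013) = √626.34 ≈ 25.03 mm.
The +f correction barely moves this — solving exactly, f² + N·c·f − N·c·H = 0 ⇒ f = (−N·c + √((N·c)² + 4·N·c·H))/2 = (−0.0286 + √2505.4)/2 ≈ 25.012 mm, so f ≈ 25.0 mm.

25.0 mm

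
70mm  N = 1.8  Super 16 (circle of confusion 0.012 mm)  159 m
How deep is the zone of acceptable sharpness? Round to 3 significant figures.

Hyperfocal distance H = f²/(N·c) + f = 70²/(1.8 × 0.012) + 70 = 4900/0.0216 + 70 ≈ 226921.9 mm ≈ 226.9 m.
Near limit Dn = s·(H − f)/(H + s − 2f) = 159000 × (226921.9 − 70) / (226921.9 + 159000 − 2 × 70) = 159000 × 226851.9 / 385781.9 ≈ 93497 mm.
Far limit Df = s·(H − f)/(H − s) = 159000 × (226921.9 − 70) / (226921.9 − 159000) = 159000 × 226851.9 / 67921.9 ≈ 531043 mm.
Depth of field = Df − Dn = 531043 − 93497 ≈ 437546 mm ≈ 438 m.

438 m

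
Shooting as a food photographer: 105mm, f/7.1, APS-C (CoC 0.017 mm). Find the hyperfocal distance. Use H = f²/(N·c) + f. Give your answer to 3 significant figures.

Hyperfocal distance H = f²/(N·c) + f = 105²/(7.1 × 0.017) + 105 = 11025/0.1207 + 105 ≈ 91447.2 mm ≈ 91.4 m.

91.4 m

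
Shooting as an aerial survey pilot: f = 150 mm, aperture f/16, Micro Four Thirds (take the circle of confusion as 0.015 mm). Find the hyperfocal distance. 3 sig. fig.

Hyperfocal distance H = f²/(N·c) + f = 150²/(16 × 0.015) + 150 = 22500/0.24 + 150 ≈ 93900.0 mm ≈ 93.9 m.

93.9 m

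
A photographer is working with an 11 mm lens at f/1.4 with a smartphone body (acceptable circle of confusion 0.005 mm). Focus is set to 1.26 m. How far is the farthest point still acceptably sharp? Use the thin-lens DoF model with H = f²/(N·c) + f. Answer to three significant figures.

Hyperfocal distance H = f²/(N·c) + f = 11²/(1.4 × 0.005) + 11 = 121/0.007 + 11 ≈ 17296.7 mm ≈ 17.30 m.
Far limit Df = s·(H − f)/(H − s) = 1260 × (17296.7 − 11) / (17296.7 − 1260) = 1260 × 17285.7 / 16036.7 ≈ 1358.1 mm ≈ 1.36 m.

1.36 m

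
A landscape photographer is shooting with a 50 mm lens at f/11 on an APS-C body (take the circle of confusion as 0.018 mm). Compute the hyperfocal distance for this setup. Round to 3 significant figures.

12.7 m

Hyperfocal distance H = f²/(N·c) + f = 50²/(11 × 0.018) + 50 = 2500/0.198 + 50 ≈ 12676.3 mm ≈ 12.7 m.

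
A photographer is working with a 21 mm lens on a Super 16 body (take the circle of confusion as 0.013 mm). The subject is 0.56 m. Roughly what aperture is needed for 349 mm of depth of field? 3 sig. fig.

Write h = H − f = f²/(N·c). The thin-lens limits are Dn = s·h/(h + (s−f)) and Df = s·h/(h − (s−f)), so DoF = Df − Dn = 2·s·(s−f)·h / (h² − (s−f)²).
That is a quadratic in h: DoF·h² − 2·s·(s−f)·h − DoF·(s−f)² = 0 ⇒ h = (s−f)·(s + √(s² + DoF²)) / DoF = 539 × (560 + √(560² + 349²)) / 349 = 539 × (560 + 659.849) / 349 ≈ 1884.0 mm.
Then N = f²/(c·h) = 21² / (0.013 × 1884.0) = 441 / 24.491 ≈ 18.

f/18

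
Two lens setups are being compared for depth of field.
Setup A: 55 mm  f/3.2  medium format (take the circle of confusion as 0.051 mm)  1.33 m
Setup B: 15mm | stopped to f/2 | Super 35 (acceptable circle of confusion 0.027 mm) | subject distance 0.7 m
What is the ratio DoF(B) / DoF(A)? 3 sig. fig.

1.29

Setup A: H = 55²/(3.2×0.051) + 55 ≈ 18590.5 mm; DoF = Df − Dn = 1428.24 − 1244.40 ≈ 183.84 mm.
Setup B: H = 15²/(2×0.027) + 15 ≈ 4181.7 mm; DoF = Df − Dn = 837.72 − 601.17 ≈ 236.55 mm.
Ratio = 236.55 / 183.84 ≈ 1.29.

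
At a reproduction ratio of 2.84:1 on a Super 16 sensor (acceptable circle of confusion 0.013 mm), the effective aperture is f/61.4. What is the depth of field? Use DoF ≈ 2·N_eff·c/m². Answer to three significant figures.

At magnification m, DoF ≈ 2·N_eff·c/m² = 2 × 61.4 × 0.013 / 2.84² = 1.596 / 8.066 ≈ 0.198 mm.

0.198 mm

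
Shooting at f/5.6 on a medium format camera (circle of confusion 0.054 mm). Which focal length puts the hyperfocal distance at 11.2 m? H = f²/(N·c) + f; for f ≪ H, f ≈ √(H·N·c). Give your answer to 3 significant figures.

From H = f²/(N·c) + f, with f ≪ H: f ≈ √(H·N·c) = √(11200 × 5.6 × 0.054) = √3386.9 ≈ 58.20 mm.
Exact: f² + N·c·f − N·c·H = 0 ⇒ f = (−N·c + √((N·c)² + 4·N·c·H))/2 = (−0.3024 + √13548)/2 ≈ 58.046 mm ≈ 58.0 mm.

58.0 mm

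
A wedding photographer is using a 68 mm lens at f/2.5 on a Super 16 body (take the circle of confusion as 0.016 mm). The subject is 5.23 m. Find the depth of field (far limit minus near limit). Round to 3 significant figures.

Hyperfocal distance H = f²/(N·c) + f = 68²/(2.5 × 0.016) + 68 = 4624/0.04 + 68 ≈ 115668.0 mm ≈ 115.7 m.
Near limit Dn = s·(H − f)/(H + s − 2f) = 5230 × (115668.0 − 68) / (115668.0 + 5230 − 2 × 68) = 5230 × 115600.0 / 120762.0 ≈ 5006.44 mm.
Far limit Df = s·(H − f)/(H − s) = 5230 × (115668.0 − 68) / (115668.0 − 5230) = 5230 × 115600.0 / 110438.0 ≈ 5474.46 mm.
Depth of field = Df − Dn = 5474.46 − 5006.44 ≈ 468.02 mm.

468 mm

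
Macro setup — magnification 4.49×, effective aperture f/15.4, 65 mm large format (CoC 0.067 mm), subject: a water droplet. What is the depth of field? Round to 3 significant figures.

At magnification m, DoF ≈ 2·N_eff·c/m² = 2 × 15.4 × 0.067 / 4.49² = 2.064 / 20.16 ≈ 0.102 mm.

0.102 mm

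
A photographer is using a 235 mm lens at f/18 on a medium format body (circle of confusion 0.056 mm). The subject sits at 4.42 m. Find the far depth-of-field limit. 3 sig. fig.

Hyperfocal distance H = f²/(N·c) + f = 235²/(18 × 0.056) + 235 = 55225/1.008 + 235 ≈ 55021.7 mm ≈ 55.02 m.
Far limit Df = s·(H − f)/(H − s) = 4420 × (55021.7 − 235) / (55021.7 − 4420) = 4420 × 54786.7 / 50601.7 ≈ 4785.6 mm ≈ 4.79 m.

4.79 m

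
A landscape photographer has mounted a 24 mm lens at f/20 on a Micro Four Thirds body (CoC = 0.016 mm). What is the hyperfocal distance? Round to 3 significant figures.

Hyperfocal distance H = f²/(N·c) + f = 24²/(20 × 0.016) + 24 = 576/0.32 + 24 ≈ 1824.0 mm ≈ 1.82 m.

1.82 m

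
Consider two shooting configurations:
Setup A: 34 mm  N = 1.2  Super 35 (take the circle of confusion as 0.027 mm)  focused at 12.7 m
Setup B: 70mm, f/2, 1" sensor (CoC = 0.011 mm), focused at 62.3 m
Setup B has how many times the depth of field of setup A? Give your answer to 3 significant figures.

Setup A: H = 34²/(1.2×0.027) + 34 ≈ 35713.0 mm; DoF = Df − Dn = 19690 − 9373 ≈ 10317 mm.
Setup B: H = 70²/(2×0.011) + 70 ≈ 222797.3 mm; DoF = Df − Dn = 86456 − 48695 ≈ 37761 mm.
Ratio = 37761 / 10317 ≈ 3.66.

3.66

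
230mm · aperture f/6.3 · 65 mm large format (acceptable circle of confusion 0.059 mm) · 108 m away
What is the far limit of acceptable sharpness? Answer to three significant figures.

Hyperfocal distance H = f²/(N·c) + f = 230²/(6.3 × 0.059) + 230 = 52900/0.3717 + 230 ≈ 142549.1 mm ≈ 142.5 m.
Far limit Df = s·(H − f)/(H − s) = 108000 × (142549.1 − 230) / (142549.1 − 108000) = 108000 × 142319.1 / 34549.1 ≈ 444888 mm ≈ 445 m.

445 m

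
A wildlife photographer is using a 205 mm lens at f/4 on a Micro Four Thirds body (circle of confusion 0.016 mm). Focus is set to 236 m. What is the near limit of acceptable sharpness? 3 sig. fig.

Hyperfocal distance H = f²/(N·c) + f = 205²/(4 × 0.016) + 205 = 42025/0.064 + 205 ≈ 656845.6 mm ≈ 656.8 m.
Near limit Dn = s·(H − f)/(H + s − 2f) = 236000 × (656845.6 − 205) / (656845.6 + 236000 − 2 × 205) = 236000 × 656640.6 / 892435.6 ≈ 173645 mm ≈ 174 m.

174 m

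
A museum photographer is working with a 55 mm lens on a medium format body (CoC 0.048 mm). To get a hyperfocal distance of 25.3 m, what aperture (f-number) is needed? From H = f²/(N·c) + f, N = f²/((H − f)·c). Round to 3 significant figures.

Rearrange H = f²/(N·c) + f for N: N = f² / ((H − f)·c).
N = 55² / ((25300 − 55) × 0.048) = 3025 / 1212 ≈ 2.50.

f/2.50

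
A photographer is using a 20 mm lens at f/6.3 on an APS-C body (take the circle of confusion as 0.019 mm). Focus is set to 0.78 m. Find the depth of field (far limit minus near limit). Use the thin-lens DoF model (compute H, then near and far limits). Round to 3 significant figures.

Hyperfocal distance H = f²/(N·c) + f = 20²/(6.3 × 0.019) + 20 = 400/0.1197 + 20 ≈ 3361.7 mm ≈ 3.362 m.
Near limit Dn = s·(H − f)/(H + s − 2f) = 780 × (3361.7 − 20) / (3361.7 + 780 − 2 × 20) = 780 × 3341.7 / 4101.7 ≈ 635.47 mm.
Far limit Df = s·(H − f)/(H − s) = 780 × (3361.7 − 20) / (3361.7 − 780) = 780 × 3341.7 / 2581.7 ≈ 1009.62 mm.
Depth of field = Df − Dn = 1009.62 − 635.47 ≈ 374.15 mm.

374 mm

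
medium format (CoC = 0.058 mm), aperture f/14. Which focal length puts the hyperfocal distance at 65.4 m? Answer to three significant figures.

230 mm

From H = f²/(N·c) + f, with f ≪ H: f ≈ √(H·N·c) = √(65400 × 14 × 0.058) = √53105 ≈ 230.4 mm.
The +f correction barely moves this — solving exactly, f² + N·c·f − N·c·H = 0 ⇒ f = (−N·c + √((N·c)² + 4·N·c·H))/2 = (−0.812 + √212420)/2 ≈ 230.04 mm, so f ≈ 230 mm.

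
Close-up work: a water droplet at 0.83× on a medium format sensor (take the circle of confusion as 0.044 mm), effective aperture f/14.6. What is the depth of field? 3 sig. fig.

At magnification m, DoF ≈ 2·N_eff·c/m² = 2 × 14.6 × 0.044 / 0.83² = 1.285 / 0.6889 ≈ 1.87 mm.

1.87 mm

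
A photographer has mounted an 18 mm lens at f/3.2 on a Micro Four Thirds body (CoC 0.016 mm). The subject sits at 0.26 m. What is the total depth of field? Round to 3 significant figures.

Hyperfocal distance H = f²/(N·c) + f = 18²/(3.2 × 0.016) + 18 = 324/0.0512 + 18 ≈ 6346.1 mm ≈ 6.346 m.
Near limit Dn = s·(H − f)/(H + s − 2f) = 260 × (6346.1 − 18) / (6346.1 + 260 − 2 × 18) = 260 × 6328.1 / 6570.1 ≈ 250.423 mm.
Far limit Df = s·(H − f)/(H − s) = 260 × (6346.1 − 18) / (6346.1 − 260) = 260 × 6328.1 / 6086.1 ≈ 270.338 mm.
Depth of field = Df − Dn = 270.338 − 250.423 ≈ 19.915 mm.

19.9 mm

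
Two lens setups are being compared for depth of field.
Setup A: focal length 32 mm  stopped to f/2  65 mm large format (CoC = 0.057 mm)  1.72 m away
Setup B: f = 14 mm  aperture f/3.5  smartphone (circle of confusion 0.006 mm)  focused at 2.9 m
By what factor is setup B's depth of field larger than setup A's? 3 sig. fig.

2.96

Setup A: H = 32²/(2×0.057) + 32 ≈ 9014.5 mm; DoF = Df − Dn = 2118.02 − 1447.91 ≈ 670.11 mm.
Setup B: H = 14²/(3.5×0.006) + 14 ≈ 9347.3 mm; DoF = Df − Dn = 4198.1 − 2215.1 ≈ 1983.0 mm.
Ratio = 1983.0 / 670.11 ≈ 2.96.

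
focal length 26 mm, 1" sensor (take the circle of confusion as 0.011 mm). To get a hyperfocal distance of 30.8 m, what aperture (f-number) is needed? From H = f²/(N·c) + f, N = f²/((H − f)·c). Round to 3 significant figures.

f/2.00

Rearrange H = f²/(N·c) + f for N: N = f² / ((H − f)·c).
N = 26² / ((30800 − 26) × 0.011) = 676 / 338.5 ≈ 2.00.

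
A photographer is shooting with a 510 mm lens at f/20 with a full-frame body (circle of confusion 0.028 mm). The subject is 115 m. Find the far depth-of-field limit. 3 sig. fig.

153 m

Hyperfocal distance H = f²/(N·c) + f = 510²/(20 × 0.028) + 510 = 260100/0.56 + 510 ≈ 464974.3 mm ≈ 465.0 m.
Far limit Df = s·(H − f)/(H − s) = 115000 × (464974.3 − 510) / (464974.3 − 115000) = 115000 × 464464.3 / 349974.3 ≈ 152621 mm ≈ 153 m.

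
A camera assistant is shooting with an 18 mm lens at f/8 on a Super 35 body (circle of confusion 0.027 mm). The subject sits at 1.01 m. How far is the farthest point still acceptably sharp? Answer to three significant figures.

Hyperfocal distance H = f²/(N·c) + f = 18²/(8 × 0.027) + 18 = 324/0.216 + 18 ≈ 1518.0 mm ≈ 1.518 m.
Far limit Df = s·(H − f)/(H − s) = 1010 × (1518.0 − 18) / (1518.0 − 1010) = 1010 × 1500.0 / 508.0 ≈ 2982.3 mm ≈ 2.98 m.

2.98 m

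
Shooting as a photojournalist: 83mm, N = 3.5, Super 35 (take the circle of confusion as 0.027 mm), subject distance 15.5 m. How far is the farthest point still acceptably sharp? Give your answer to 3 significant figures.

Hyperfocal distance H = f²/(N·c) + f = 83²/(3.5 × 0.027) + 83 = 6889/0.0945 + 83 ≈ 72982.5 mm ≈ 72.98 m.
Far limit Df = s·(H − f)/(H − s) = 15500 × (72982.5 − 83) / (72982.5 − 15500) = 15500 × 72899.5 / 57482.5 ≈ 19657 mm ≈ 19.7 m.

19.7 m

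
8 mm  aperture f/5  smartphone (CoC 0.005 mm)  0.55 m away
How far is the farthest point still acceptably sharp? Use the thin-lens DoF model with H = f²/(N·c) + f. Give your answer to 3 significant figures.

Hyperfocal distance H = f²/(N·c) + f = 8²/(5 × 0.005) + 8 = 64/0.025 + 8 ≈ 2568.0 mm ≈ 2.568 m.
Far limit Df = s·(H − f)/(H − s) = 550 × (2568.0 − 8) / (2568.0 − 550) = 550 × 2560.0 / 2018.0 ≈ 697.72 mm ≈ 0.698 m.

0.698 m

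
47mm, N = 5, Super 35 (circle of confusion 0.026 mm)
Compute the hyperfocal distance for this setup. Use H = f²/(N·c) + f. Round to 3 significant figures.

17.0 m

Hyperfocal distance H = f²/(N·c) + f = 47²/(5 × 0.026) + 47 = 2209/0.13 + 47 ≈ 17039.3 mm ≈ 17.0 m.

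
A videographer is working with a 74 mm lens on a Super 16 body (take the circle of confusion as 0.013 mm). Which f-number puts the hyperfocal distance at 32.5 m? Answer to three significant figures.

f/13

Rearrange H = f²/(N·c) + f for N: N = f² / ((H − f)·c).
N = 74² / ((32500 − 74) × 0.013) = 5476 / 421.5 ≈ 13.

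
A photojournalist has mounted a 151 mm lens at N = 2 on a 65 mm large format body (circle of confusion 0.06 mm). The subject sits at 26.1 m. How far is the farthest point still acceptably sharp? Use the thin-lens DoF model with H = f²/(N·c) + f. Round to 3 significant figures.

Hyperfocal distance H = f²/(N·c) + f = 151²/(2 × 0.06) + 151 = 22801/0.12 + 151 ≈ 190159.3 mm ≈ 190.2 m.
Far limit Df = s·(H − f)/(H − s) = 26100 × (190159.3 − 151) / (190159.3 − 26100) = 26100 × 190008.3 / 164059.3 ≈ 30228 mm ≈ 30.2 m.

30.2 m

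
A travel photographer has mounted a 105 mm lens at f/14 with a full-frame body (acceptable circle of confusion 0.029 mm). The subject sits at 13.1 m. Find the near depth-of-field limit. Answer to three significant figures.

Hyperfocal distance H = f²/(N·c) + f = 105²/(14 × 0.029) + 105 = 11025/0.406 + 105 ≈ 27260.2 mm ≈ 27.26 m.
Near limit Dn = s·(H − f)/(H + s − 2f) = 13100 × (27260.2 − 105) / (27260.2 + 13100 − 2 × 105) = 13100 × 27155.2 / 40150.2 ≈ 8860.1 mm ≈ 8.86 m.

8.86 m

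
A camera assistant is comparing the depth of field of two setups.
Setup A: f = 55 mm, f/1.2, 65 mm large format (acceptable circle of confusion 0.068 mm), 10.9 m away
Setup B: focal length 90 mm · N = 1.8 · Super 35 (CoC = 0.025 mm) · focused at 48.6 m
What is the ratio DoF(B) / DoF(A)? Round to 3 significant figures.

Setup A: H = 55²/(1.2×0.068) + 55 ≈ 37126.1 mm; DoF = Df − Dn = 15407.4 − 8433.0 ≈ 6974.4 mm.
Setup B: H = 90²/(1.8×0.025) + 90 ≈ 180090.0 mm; DoF = Df − Dn = 66530 − 38283 ≈ 28247 mm.
Ratio = 28247 / 6974.4 ≈ 4.05.

4.05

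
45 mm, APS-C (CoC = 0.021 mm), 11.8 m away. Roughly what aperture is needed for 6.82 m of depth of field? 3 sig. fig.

Write h = H − f = f²/(N·c). The thin-lens limits are Dn = s·h/(h + (s−f)) and Df = s·h/(h − (s−f)), so DoF = Df − Dn = 2·s·(s−f)·h / (h² − (s−f)²).
That is a quadratic in h: DoF·h² − 2·s·(s−f)·h − DoF·(s−f)² = 0 ⇒ h = (s−f)·(s + √(s² + DoF²)) / DoF = 11755 × (11800 + √(11800² + 6820²)) / 6820 = 11755 × (11800 + 13629.1) / 6820 ≈ 43830 mm.
Then N = f²/(c·h) = 45² / (0.021 × 43830) = 2025 / 920.43 ≈ 2.20.

f/2.20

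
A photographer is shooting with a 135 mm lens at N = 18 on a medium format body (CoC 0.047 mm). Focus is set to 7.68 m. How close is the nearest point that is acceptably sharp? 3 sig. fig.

Hyperfocal distance H = f²/(N·c) + f = 135²/(18 × 0.047) + 135 = 18225/0.846 + 135 ≈ 21677.6 mm ≈ 21.68 m.
Near limit Dn = s·(H − f)/(H + s − 2f) = 7680 × (21677.6 − 135) / (21677.6 + 7680 − 2 × 135) = 7680 × 21542.6 / 29087.6 ≈ 5687.9 mm ≈ 5.69 m.

5.69 m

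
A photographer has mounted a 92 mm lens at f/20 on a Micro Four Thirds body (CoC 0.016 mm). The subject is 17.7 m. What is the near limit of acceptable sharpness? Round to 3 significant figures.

10.6 m

Hyperfocal distance H = f²/(N·c) + f = 92²/(20 × 0.016) + 92 = 8464/0.32 + 92 ≈ 26542.0 mm ≈ 26.54 m.
Near limit Dn = s·(H − f)/(H + s − 2f) = 17700 × (26542.0 − 92) / (26542.0 + 17700 − 2 × 92) = 17700 × 26450.0 / 44058.0 ≈ 10626 mm ≈ 10.6 m.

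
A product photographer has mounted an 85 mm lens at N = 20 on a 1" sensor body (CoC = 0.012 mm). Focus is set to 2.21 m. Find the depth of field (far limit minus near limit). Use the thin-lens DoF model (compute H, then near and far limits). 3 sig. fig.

Hyperfocal distance H = f²/(N·c) + f = 85²/(20 × 0.012) + 85 = 7225/0.24 + 85 ≈ 30189.2 mm ≈ 30.19 m.
Near limit Dn = s·(H − f)/(H + s − 2f) = 2210 × (30189.2 − 85) / (30189.2 + 2210 − 2 × 85) = 2210 × 30104.2 / 32229.2 ≈ 2064.29 mm.
Far limit Df = s·(H − f)/(H − s) = 2210 × (30189.2 − 85) / (30189.2 − 2210) = 2210 × 30104.2 / 27979.2 ≈ 2377.85 mm.
Depth of field = Df − Dn = 2377.85 − 2064.29 ≈ 313.56 mm.

314 mm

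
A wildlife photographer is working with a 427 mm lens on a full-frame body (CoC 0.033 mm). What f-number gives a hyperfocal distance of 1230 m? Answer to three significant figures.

f/4.49

Rearrange H = f²/(N·c) + f for N: N = f² / ((H − f)·c).
N = 427² / ((1230000 − 427) × 0.033) = 182329 / 40576 ≈ 4.49.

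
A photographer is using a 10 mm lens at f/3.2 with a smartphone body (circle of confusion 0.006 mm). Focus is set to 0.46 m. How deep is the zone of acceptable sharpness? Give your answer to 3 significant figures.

80.1 mm

Hyperfocal distance H = f²/(N·c) + f = 10²/(3.2 × 0.006) + 10 = 100/0.0192 + 10 ≈ 5218.3 mm ≈ 5.218 m.
Near limit Dn = s·(H − f)/(H + s − 2f) = 460 × (5218.3 − 10) / (5218.3 + 460 − 2 × 10) = 460 × 5208.3 / 5658.3 ≈ 423.417 mm.
Far limit Df = s·(H − f)/(H − s) = 460 × (5218.3 − 10) / (5218.3 − 460) = 460 × 5208.3 / 4758.3 ≈ 503.503 mm.
Depth of field = Df − Dn = 503.503 − 423.417 ≈ 80.086 mm.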